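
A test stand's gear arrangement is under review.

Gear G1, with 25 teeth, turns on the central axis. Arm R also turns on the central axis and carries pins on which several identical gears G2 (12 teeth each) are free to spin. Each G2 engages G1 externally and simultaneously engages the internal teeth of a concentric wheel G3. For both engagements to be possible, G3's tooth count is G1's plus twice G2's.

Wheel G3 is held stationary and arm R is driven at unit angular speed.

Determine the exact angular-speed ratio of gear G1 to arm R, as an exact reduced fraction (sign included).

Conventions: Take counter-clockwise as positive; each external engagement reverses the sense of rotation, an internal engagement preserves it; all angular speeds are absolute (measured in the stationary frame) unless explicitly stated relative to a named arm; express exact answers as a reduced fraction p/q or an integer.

recognized (axles ride arm R): planetary set, 25/12/49 teeth
ring teeth: 25 + 2·12 = 49
25(ω_sun−ω_arm) = −49(ω_ring−ω_arm),  ω_ring = 0, ω_arm = 1
ω_sun = 1 − (49/25)(0−1) = 74/25
ω_out/ω_in = 74/25

74/25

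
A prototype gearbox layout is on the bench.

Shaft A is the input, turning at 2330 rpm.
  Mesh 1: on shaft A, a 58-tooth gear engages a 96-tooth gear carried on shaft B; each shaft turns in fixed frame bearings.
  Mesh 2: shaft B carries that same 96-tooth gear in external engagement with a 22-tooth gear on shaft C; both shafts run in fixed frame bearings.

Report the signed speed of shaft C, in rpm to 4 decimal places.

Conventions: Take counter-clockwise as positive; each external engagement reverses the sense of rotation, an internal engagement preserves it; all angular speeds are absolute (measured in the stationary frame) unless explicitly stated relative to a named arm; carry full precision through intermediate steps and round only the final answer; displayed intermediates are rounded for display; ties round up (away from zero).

+6142.7273 rpm

topology: fixed-axis compound train — 2 meshes, A→C
mesh 1 [58T→96T]: ω = 2330.0000×58/96 = 1407.7083 rpm, sense flips to −
mesh 2 [96T→22T]: ω = 1407.7083×96/22 = 6142.7273 rpm, sense flips to +
signed output speed = +6142.7273 rpm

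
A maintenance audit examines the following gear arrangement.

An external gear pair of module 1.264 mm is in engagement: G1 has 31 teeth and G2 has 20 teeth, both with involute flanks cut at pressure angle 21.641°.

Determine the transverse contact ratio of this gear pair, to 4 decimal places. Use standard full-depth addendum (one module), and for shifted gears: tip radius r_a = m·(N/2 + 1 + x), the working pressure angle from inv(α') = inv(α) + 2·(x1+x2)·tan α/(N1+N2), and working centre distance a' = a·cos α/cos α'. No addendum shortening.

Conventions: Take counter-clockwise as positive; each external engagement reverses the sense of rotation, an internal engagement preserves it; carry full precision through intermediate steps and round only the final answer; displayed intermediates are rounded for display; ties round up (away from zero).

class = single-mesh tooth geometry [involute pair 31T × 20T, m = 1.264]
base radii: r_b1 = 18.211015, r_b2 = 11.749042
tip radii: r_a1 = 20.856000, r_a2 = 13.904000
no profile shift: α' = α, a' = a
action lengths: √(r_a1²−r_b1²) = 10.165218, √(r_a2²−r_b2²) = 7.435135
base pitch p_b = π·m·cos α = 3.691070
CR = (10.165218 + 7.435135 − 32.232000·sin 21.64100°)/3.691070 = 1.547930
contact ratio ≈ 1.5479

1.5479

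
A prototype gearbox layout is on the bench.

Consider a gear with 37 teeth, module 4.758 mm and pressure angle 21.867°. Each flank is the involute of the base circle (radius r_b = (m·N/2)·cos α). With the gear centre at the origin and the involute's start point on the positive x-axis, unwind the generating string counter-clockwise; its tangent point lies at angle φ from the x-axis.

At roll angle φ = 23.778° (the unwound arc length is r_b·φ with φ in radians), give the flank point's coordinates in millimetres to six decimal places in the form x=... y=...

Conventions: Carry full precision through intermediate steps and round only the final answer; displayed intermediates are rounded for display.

x=88.424484 y=1.912963

single-mesh involute tooth geometry (37T wheel at module 4.758)
pitch radius r_p = m·N/2 = 4.758·37/2 = 88.023000
base radius r_b = r_p·cos α = 88.023000·cos 21.867° = 81.689827
roll angle φ = 23.778° = 0.41500439 rad
x = r_b·(cos φ + φ·sin φ) = 88.424484
y = r_b·(sin φ − φ·cos φ) = 1.912963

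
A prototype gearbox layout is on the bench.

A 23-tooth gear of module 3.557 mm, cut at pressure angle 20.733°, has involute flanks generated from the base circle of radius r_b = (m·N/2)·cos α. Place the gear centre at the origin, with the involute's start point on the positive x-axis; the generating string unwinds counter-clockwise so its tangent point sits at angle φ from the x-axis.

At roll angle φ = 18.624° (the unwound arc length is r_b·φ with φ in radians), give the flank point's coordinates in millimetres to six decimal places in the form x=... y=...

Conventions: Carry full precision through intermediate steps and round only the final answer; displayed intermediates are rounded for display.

class = single-mesh tooth geometry [base-circle involute, m = 3.557, 23T]
pitch radius r_p = m·N/2 = 3.557·23/2 = 40.905500
base radius r_b = r_p·cos α = 40.905500·cos 20.733° = 38.256472
roll angle φ = 18.624° = 0.32505012 rad
x = r_b·(cos φ + φ·sin φ) = 40.224443
y = r_b·(sin φ − φ·cos φ) = 0.433350

x=40.224443 y=0.433350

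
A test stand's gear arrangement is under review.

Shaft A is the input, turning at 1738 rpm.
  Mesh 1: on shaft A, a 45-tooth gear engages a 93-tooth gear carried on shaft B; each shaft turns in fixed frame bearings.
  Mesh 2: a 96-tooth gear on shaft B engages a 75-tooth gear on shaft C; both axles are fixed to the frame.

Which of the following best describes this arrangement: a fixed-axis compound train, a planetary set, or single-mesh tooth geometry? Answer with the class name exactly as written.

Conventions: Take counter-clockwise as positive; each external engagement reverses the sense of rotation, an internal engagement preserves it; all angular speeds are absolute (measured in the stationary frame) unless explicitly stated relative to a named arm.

fixed-axis compound train

recognized (3 fixed axles, 2 meshes): fixed-axis compound train
classification: fixed-axis compound train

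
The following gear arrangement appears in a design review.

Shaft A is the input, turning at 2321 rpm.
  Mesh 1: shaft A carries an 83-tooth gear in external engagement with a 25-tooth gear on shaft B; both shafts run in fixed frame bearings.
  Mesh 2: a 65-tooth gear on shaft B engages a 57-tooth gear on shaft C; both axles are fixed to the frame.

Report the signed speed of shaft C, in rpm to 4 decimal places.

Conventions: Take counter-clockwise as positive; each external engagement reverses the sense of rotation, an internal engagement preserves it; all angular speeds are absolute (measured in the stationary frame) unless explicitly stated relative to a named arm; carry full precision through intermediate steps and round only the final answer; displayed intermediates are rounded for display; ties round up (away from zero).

+8787.2246 rpm

class = fixed-axis compound train [2 meshes; 2 ratios multiply, 2 sense flips]
mesh 1 [83T→25T]: ω = 2321.0000×83/25 = 7705.7200 rpm, sense flips to −
mesh 2 [65T→57T]: ω = 7705.7200×65/57 = 8787.2246 rpm, sense flips to +
signed output speed = +8787.2246 rpm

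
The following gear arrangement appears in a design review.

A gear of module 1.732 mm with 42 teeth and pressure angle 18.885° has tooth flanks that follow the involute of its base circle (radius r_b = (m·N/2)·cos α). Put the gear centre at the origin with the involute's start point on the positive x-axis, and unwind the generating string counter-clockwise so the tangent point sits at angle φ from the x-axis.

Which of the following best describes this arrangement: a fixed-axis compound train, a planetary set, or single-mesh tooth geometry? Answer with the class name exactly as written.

single-mesh tooth geometry

topology: single-mesh involute geometry — m = 1.732, N = 42
classification: single-mesh tooth geometry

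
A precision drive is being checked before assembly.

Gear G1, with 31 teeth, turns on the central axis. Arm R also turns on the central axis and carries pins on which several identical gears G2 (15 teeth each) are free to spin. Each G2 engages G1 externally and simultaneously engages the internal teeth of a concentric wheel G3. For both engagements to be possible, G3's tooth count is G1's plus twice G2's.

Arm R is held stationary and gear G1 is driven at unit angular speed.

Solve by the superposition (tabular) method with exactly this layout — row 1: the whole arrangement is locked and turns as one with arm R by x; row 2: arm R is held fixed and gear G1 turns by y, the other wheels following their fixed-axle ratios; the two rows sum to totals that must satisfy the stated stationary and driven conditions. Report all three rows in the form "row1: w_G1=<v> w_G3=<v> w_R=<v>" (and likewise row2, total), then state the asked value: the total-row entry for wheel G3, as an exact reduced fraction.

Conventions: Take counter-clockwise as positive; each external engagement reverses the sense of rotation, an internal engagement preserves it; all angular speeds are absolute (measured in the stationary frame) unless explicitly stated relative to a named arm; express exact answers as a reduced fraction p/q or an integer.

planetary set (31T centre, 15T on arm, 61T internal) — Willis relation
row 1: whole set turns with the arm by x
row 2 — arm fixed, fixed-axis ratios: sun y, ring −(31/61)·y, arm 0
boundary: total ω_arm = x = 0 and total ω_sun = x + y = 1  ⇒  y = 1, x = 0
row 2 ring = −(31/61)·1 = -31/61
totals (row 1 + row 2): sun 0 + 1 = 1, ring 0 + (-31/61) = -31/61, arm 0 + 0 = 0
asked cell (total, ring) = -31/61

row1: w_G1=0 w_G3=0 w_R=0
row2: w_G1=1 w_G3=-31/61 w_R=0
total: w_G1=1 w_G3=-31/61 w_R=0
asked value: -31/61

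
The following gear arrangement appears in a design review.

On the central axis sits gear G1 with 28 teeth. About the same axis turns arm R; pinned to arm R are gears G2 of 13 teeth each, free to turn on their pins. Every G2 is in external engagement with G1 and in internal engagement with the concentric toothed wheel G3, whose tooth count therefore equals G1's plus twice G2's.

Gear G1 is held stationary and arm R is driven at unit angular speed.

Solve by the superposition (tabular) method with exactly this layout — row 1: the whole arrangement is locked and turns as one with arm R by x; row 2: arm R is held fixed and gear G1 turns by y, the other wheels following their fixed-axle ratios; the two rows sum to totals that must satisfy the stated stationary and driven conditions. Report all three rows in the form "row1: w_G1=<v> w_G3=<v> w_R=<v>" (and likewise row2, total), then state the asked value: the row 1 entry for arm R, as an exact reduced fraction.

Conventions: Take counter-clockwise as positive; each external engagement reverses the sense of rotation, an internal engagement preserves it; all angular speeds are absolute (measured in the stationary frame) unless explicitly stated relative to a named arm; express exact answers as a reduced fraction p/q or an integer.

row1: w_G1=1 w_G3=1 w_R=1
row2: w_G1=-1 w_G3=14/27 w_R=0
total: w_G1=0 w_G3=41/27 w_R=1
asked value: 1

planetary set (28T centre, 13T on arm, 54T internal) — Willis relation
row 1: whole set turns with the arm by x
superposition row 2 [arm held]: sun y, ring −(28/54)·y, arm 0
boundary: total ω_sun = x + y = 0 and total ω_arm = x = 1  ⇒  y = -1, x = 1
row 2 ring = −(28/54)·(-1) = 14/27
totals (row 1 + row 2): sun 1 + (-1) = 0, ring 1 + 14/27 = 41/27, arm 1 + 0 = 1
asked cell (row1, arm) = 1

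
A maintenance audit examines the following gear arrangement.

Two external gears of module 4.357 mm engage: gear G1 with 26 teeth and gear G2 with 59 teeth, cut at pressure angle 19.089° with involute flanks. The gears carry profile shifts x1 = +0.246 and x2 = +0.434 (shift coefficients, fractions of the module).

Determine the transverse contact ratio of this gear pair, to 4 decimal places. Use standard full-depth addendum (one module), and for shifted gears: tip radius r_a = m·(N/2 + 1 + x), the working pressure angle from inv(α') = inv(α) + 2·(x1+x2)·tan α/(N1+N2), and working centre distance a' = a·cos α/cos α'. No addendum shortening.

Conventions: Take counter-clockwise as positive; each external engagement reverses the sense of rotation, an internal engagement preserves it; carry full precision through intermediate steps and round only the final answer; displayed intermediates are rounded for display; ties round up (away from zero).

recognized (one external pair, fixed centres): single-mesh tooth geometry, m = 4.357, N1 = 26, N2 = 59
base radii: r_b1 = 53.526409, r_b2 = 121.463773
tip radii: r_a1 = 62.069822, r_a2 = 134.779438
inv(α') = inv(19.089°) + 2·(+0.246+0.434)·tan α/(26+59) = 0.01843721  ⇒  α' = 21.41564°
a' = a·cos α / cos α' = 185.1725·cos 19.089°/cos 21.41564° = 187.968225
action lengths: √(r_a1²−r_b1²) = 31.425887, √(r_a2²−r_b2²) = 58.412744
base pitch p_b = π·m·cos α = 12.935244
CR = (31.425887 + 58.412744 − 187.968225·sin 21.41564°)/12.935244 = 1.639368
contact ratio ≈ 1.6394

1.6394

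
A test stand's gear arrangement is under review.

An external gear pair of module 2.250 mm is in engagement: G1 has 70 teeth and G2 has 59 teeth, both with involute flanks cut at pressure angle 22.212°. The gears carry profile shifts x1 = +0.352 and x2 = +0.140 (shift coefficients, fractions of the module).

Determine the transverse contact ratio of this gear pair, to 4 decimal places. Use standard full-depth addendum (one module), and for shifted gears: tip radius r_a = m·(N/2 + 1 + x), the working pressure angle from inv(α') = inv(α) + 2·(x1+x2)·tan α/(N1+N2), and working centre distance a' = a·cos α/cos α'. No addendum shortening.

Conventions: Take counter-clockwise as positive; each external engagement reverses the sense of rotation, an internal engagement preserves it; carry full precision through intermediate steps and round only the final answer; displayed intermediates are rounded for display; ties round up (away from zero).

1.6292

class = single-mesh tooth geometry [involute pair 70T × 59T, m = 2.250]
base radii: r_b1 = 72.906075, r_b2 = 61.449406
tip radii: r_a1 = 81.792000, r_a2 = 68.940000
inv(α') = inv(22.212°) + 2·(+0.352+0.140)·tan α/(70+59) = 0.02377900  ⇒  α' = 23.22954°
a' = a·cos α / cos α' = 145.1250·cos 22.212°/cos 23.22954° = 146.208277
action lengths: √(r_a1²−r_b1²) = 37.076077, √(r_a2²−r_b2²) = 31.252105
base pitch p_b = π·m·cos α = 6.544034
CR = (37.076077 + 31.252105 − 146.208277·sin 23.22954°)/6.544034 = 1.629169
contact ratio ≈ 1.6292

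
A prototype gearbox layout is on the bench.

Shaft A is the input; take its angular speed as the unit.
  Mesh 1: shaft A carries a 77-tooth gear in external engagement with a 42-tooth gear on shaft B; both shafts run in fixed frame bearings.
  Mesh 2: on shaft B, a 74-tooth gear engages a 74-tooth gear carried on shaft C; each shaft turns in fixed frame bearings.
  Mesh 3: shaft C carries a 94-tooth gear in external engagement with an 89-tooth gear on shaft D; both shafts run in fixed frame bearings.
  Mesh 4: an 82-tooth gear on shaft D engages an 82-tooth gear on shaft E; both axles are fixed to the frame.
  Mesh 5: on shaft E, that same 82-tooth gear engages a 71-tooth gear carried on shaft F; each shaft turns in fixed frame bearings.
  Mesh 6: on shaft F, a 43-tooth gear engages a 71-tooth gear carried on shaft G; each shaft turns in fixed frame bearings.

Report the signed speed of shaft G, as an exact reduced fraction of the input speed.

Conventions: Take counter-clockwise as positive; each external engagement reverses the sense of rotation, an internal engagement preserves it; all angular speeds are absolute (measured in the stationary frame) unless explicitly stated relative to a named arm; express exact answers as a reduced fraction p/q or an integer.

6-mesh fixed-axis compound train (all bearings frame-fixed)
mesh 1 [77T→42T]: |ω|/ω_in = 1×77/42 = 11/6, sense flips to −
mesh 2 [74T→74T]: |ω|/ω_in = (11/6)×74/74 = 11/6, sense flips to +
mesh 3 [94T→89T]: |ω|/ω_in = (11/6)×94/89 = 517/267, sense flips to −
mesh 4 [82T→82T]: |ω|/ω_in = (517/267)×82/82 = 517/267, sense flips to +
mesh 5 [82T→71T]: |ω|/ω_in = (517/267)×82/71 = 42394/18957, sense flips to −
mesh 6 [43T→71T]: |ω|/ω_in = (42394/18957)×43/71 = 1822942/1345947, sense flips to +
signed output speed (× input speed) = 1822942/1345947

1822942/1345947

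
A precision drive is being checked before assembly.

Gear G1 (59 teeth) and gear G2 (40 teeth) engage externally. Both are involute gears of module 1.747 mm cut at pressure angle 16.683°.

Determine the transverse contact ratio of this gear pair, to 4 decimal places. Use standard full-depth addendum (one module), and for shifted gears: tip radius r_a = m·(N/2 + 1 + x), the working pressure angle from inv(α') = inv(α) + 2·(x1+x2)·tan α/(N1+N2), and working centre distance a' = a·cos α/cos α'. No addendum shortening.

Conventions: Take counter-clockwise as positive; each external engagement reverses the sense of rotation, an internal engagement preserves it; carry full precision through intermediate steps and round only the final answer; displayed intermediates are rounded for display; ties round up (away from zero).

1.9496

recognized (one external pair, fixed centres): single-mesh tooth geometry, m = 1.747, N1 = 59, N2 = 40
base radii: r_b1 = 49.367211, r_b2 = 33.469296
tip radii: r_a1 = 53.283500, r_a2 = 36.687000
no profile shift: α' = α, a' = a
action lengths: √(r_a1²−r_b1²) = 20.050184, √(r_a2²−r_b2²) = 15.024720
base pitch p_b = π·m·cos α = 5.257345
CR = (20.050184 + 15.024720 − 86.476500·sin 16.68300°)/5.257345 = 1.949568
contact ratio ≈ 1.9496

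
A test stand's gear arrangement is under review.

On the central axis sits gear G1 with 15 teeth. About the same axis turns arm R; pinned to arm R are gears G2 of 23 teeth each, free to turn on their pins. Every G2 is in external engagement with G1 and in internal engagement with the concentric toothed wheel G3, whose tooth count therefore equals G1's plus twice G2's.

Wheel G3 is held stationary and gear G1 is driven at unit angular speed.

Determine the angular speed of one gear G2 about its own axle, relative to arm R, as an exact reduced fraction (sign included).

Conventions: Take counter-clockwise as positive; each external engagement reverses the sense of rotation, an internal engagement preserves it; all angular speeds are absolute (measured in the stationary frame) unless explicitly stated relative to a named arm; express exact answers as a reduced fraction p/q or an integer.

topology: planetary set — G1 15T / G2 23T / G3 61T, arm = carrier (Willis)
ring teeth: 15 + 2·23 = 61
15(ω_sun−ω_arm) = −61(ω_ring−ω_arm),  ω_ring = 0, ω_sun = 1
15(1−ω_arm) = −61(0−ω_arm)  ⇒  76·ω_arm = 15  ⇒  ω_arm = 15/76
sun–planet mesh: 15·(1−15/76) = −23·(ω_p−ω_arm)  ⇒  ω_p−ω_arm = -915/1748
exact speed ratio = -915/1748

-915/1748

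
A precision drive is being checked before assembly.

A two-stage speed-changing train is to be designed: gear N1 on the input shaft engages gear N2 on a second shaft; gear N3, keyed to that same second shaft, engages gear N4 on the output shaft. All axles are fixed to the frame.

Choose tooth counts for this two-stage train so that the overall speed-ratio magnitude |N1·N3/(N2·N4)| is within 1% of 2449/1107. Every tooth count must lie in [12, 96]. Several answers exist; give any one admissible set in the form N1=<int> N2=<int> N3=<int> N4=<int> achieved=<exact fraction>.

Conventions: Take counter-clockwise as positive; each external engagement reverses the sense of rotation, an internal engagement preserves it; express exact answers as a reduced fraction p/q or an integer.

class = fixed-axis compound train [2-stage, 2449/1107 wanted]
target = 2449/1107 in lowest terms: an exact hit needs N1·N3 = k·2449 and N2·N4 = k·1107 for one integer k, every count in [12, 96]; additionally prefer no 1:1 stage (N1 ≠ N2, N3 ≠ N4)
k = 1: N1·N3 = 2449 = 31·79, N2·N4 = 1107 = 27·41
achieved = 31·79/(27·41) = 2449/1107; |achieved − target| = 0 ≤ 2449/110700 ✓

N1=31 N2=27 N3=79 N4=41 achieved=2449/1107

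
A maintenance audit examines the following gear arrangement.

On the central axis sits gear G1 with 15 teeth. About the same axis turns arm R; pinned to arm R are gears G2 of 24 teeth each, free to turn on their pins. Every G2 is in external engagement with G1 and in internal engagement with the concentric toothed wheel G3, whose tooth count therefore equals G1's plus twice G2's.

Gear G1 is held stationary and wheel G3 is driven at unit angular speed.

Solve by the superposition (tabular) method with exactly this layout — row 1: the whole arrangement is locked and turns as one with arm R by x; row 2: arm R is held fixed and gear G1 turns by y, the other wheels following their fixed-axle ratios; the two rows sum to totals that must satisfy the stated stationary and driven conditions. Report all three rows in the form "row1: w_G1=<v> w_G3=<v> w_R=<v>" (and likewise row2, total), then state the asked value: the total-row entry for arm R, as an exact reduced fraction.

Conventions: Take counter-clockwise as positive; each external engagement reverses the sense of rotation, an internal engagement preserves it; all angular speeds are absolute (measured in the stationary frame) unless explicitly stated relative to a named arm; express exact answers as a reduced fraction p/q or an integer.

topology: planetary set — G1 15T / G2 24T / G3 63T, arm = carrier (Willis)
row 1: whole set turns with the arm by x
row 2: sun turns y, ring = −(15/63)·y, arm 0
boundary: total ω_sun = x + y = 0 and total ω_ring = x − (15/63)·y = 1  ⇒  y = -21/26, x = 21/26
row 2 ring = −(15/63)·(-21/26) = 5/26
totals (row 1 + row 2): sun 21/26 + (-21/26) = 0, ring 21/26 + 5/26 = 1, arm 21/26 + 0 = 21/26
asked cell (total, arm) = 21/26

row1: w_G1=21/26 w_G3=21/26 w_R=21/26
row2: w_G1=-21/26 w_G3=5/26 w_R=0
total: w_G1=0 w_G3=1 w_R=21/26
asked value: 21/26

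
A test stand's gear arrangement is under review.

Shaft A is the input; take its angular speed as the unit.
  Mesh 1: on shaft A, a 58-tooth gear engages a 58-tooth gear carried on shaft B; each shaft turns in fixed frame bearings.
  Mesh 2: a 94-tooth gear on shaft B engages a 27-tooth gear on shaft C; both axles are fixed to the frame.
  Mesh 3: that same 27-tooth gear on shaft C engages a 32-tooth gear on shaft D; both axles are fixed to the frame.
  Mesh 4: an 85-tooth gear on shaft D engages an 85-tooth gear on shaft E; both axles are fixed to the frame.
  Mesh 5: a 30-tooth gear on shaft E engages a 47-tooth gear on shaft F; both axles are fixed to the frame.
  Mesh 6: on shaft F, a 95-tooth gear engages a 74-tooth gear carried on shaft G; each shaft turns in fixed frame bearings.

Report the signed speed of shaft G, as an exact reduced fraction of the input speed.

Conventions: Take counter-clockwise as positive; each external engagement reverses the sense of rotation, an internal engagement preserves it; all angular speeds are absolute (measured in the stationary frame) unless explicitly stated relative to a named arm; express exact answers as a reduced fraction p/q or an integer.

6-mesh fixed-axis compound train (all bearings frame-fixed)
mesh 1 [58T→58T]: |ω|/ω_in = 1×58/58 = 1, sense flips to −
mesh 2 [94T→27T]: |ω|/ω_in = 1×94/27 = 94/27, sense flips to +
mesh 3 [27T→32T]: |ω|/ω_in = (94/27)×27/32 = 47/16, sense flips to −
mesh 4 [85T→85T]: |ω|/ω_in = (47/16)×85/85 = 47/16, sense flips to +
mesh 5 [30T→47T]: |ω|/ω_in = (47/16)×30/47 = 15/8, sense flips to −
mesh 6 [95T→74T]: |ω|/ω_in = (15/8)×95/74 = 1425/592, sense flips to +
signed output speed (× input speed) = 1425/592

1425/592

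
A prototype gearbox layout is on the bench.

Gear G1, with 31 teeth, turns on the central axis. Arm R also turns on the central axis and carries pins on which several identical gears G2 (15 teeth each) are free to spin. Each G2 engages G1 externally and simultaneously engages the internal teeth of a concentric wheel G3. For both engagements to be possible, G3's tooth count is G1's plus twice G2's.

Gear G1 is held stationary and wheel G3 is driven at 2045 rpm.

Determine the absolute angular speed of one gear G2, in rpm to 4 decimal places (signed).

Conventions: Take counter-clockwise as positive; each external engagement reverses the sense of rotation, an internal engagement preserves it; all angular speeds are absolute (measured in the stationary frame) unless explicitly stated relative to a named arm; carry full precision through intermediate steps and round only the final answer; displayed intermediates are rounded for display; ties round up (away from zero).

+4158.1667 rpm

class = planetary set [G3 = 31+2·15 = 61; Willis about the carrier]
normalise by the input: solve with ω_ring = 1, then scale by 2045 rpm
ring teeth: 31 + 2·15 = 61
31(ω_sun−ω_arm) = −61(ω_ring−ω_arm),  ω_sun = 0, ω_ring = 1
31(0−ω_arm) = −61(1−ω_arm)  ⇒  92·ω_arm = 61  ⇒  ω_arm = 61/92
sun–planet mesh: 31·(0−61/92) = −15·(ω_p−ω_arm)  ⇒  ω_p−ω_arm = 1891/1380
ω_p = 61/92 + 1891/1380 = 61/30
scale: ω_p = 61/30 × 2045 rpm = +4158.1667 rpm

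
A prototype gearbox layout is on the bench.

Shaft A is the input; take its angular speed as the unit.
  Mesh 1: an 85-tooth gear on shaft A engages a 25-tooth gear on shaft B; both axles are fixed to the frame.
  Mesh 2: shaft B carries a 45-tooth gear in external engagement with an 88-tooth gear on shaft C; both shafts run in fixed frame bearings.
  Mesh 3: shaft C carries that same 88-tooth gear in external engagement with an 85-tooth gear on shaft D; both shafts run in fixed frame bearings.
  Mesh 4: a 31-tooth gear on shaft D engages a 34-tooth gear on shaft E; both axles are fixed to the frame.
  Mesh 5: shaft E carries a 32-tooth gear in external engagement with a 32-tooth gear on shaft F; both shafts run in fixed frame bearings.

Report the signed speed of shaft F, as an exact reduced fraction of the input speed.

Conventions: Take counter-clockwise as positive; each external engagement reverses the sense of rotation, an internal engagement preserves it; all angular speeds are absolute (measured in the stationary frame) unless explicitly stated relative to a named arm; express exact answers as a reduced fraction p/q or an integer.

-279/170

5-mesh fixed-axis compound train (all bearings frame-fixed)
mesh 1 [85T→25T]: |ω|/ω_in = 1×85/25 = 17/5, sense flips to −
mesh 2 [45T→88T]: |ω|/ω_in = (17/5)×45/88 = 153/88, sense flips to +
mesh 3 [88T→85T]: |ω|/ω_in = (153/88)×88/85 = 9/5, sense flips to −
mesh 4 [31T→34T]: |ω|/ω_in = (9/5)×31/34 = 279/170, sense flips to +
mesh 5 [32T→32T]: |ω|/ω_in = (279/170)×32/32 = 279/170, sense flips to −
signed output speed (× input speed) = -279/170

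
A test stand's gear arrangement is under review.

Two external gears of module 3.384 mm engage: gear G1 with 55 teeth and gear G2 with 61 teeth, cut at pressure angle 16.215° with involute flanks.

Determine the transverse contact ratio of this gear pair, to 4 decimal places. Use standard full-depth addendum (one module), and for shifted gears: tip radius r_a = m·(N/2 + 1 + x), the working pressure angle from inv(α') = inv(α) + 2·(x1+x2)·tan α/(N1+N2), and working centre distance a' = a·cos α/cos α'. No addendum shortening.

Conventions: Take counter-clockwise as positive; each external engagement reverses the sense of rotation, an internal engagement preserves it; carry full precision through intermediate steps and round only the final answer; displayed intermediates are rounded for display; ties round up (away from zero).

single-mesh involute tooth geometry (55T engaging 61T at module 3.384)
base radii: r_b1 = 89.358130, r_b2 = 99.106290
tip radii: r_a1 = 96.444000, r_a2 = 106.596000
no profile shift: α' = α, a' = a
action lengths: √(r_a1²−r_b1²) = 36.284566, √(r_a2²−r_b2²) = 39.251121
base pitch p_b = π·m·cos α = 10.208249
CR = (36.284566 + 39.251121 − 196.272000·sin 16.21500°)/10.208249 = 2.030535
contact ratio ≈ 2.0305

2.0305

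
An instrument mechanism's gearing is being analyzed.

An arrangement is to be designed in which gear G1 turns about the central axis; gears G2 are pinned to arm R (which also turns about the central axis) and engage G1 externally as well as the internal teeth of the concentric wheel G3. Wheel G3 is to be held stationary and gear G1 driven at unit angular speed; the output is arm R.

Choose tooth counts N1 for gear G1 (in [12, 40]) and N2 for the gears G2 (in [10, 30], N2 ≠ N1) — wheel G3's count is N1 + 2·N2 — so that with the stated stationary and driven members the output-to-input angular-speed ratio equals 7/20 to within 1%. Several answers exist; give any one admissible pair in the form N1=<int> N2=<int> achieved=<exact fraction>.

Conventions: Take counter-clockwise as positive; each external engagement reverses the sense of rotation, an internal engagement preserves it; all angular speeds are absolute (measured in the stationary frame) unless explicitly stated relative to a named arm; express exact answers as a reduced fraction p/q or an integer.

N1=28 N2=12 achieved=7/20

class = planetary set [ratio 7/20 wanted; Willis about the carrier]
Willis with ω_ring = 0: ω_arm/ω_sun = N1/(N1+N3); set equal to 7/20  ⇒  N3/N1 = 1/(7/20) − 1 = 13/7
N3 = N1 + 2·N2  ⇒  N2/N1 = (N3/N1 − 1)/2 = (13/7 − 1)/2 = 3/7
smallest multiple with N1 ≥ 12 and N2 ≥ 10: k = 4  ⇒  N1 = 4·7 = 28, N2 = 4·3 = 12 (N1 ≤ 40, N2 ≤ 30, N2 ≠ N1 ✓), N3 = 28 + 2·12 = 52
check: N1/(N1+N3) with N1 = 28, N3 = 52 gives 7/20; |achieved − target| = 0 ≤ 7/2000 ✓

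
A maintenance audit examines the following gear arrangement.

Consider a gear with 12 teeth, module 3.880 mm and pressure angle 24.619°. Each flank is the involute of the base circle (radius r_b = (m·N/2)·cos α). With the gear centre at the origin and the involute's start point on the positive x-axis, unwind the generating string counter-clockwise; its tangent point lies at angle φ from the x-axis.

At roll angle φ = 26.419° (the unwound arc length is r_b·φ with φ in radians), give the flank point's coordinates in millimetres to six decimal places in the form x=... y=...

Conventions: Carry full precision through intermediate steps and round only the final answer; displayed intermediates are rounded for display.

topology: single-mesh involute geometry — m = 3.880, N = 12
pitch radius r_p = m·N/2 = 3.880·12/2 = 23.280000
base radius r_b = r_p·cos α = 23.280000·cos 24.619° = 21.163802
roll angle φ = 26.419° = 0.46109854 rad
x = r_b·(cos φ + φ·sin φ) = 23.295459
y = r_b·(sin φ − φ·cos φ) = 0.677005

x=23.295459 y=0.677005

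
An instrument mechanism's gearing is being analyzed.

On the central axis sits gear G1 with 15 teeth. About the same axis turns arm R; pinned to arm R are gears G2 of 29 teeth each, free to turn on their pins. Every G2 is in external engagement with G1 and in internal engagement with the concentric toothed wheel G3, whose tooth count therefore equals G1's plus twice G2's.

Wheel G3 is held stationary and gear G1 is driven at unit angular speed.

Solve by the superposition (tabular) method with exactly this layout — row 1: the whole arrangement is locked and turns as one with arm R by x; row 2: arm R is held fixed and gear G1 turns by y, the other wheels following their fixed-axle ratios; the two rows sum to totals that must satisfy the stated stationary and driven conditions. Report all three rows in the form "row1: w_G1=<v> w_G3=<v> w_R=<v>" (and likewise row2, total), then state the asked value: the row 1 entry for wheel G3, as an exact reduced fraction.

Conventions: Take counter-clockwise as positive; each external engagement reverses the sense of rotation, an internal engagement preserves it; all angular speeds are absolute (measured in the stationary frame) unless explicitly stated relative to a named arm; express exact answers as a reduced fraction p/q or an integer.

row1: w_G1=15/88 w_G3=15/88 w_R=15/88
row2: w_G1=73/88 w_G3=-15/88 w_R=0
total: w_G1=1 w_G3=0 w_R=15/88
asked value: 15/88

class = planetary set [G3 = 15+2·29 = 73; Willis about the carrier]
superposition row 1 [locked train]: every member turns x
superposition row 2 [arm held]: sun y, ring −(15/73)·y, arm 0
boundary: total ω_ring = x − (15/73)·y = 0 and total ω_sun = x + y = 1  ⇒  y = 73/88, x = 15/88
row 2 ring = −(15/73)·73/88 = -15/88
totals (row 1 + row 2): sun 15/88 + 73/88 = 1, ring 15/88 + (-15/88) = 0, arm 15/88 + 0 = 15/88
asked cell (row1, ring) = 15/88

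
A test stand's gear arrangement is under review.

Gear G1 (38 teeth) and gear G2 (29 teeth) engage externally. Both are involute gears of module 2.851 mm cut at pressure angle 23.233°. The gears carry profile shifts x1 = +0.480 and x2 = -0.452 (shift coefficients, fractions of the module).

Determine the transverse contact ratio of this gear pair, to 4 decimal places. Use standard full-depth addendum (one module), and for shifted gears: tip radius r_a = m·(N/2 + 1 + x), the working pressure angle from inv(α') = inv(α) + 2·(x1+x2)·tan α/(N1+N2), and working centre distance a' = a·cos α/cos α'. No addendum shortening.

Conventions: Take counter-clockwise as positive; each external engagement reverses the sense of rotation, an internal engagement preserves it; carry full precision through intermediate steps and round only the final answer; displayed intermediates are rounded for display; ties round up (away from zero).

topology: single-mesh involute geometry — m = 2.851, 38T/29T pair
base radii: r_b1 = 49.776343, r_b2 = 37.987209
tip radii: r_a1 = 58.388480, r_a2 = 42.901848
inv(α') = inv(23.233°) + 2·(+0.480-0.452)·tan α/(38+29) = 0.02414894  ⇒  α' = 23.34396°
a' = a·cos α / cos α' = 95.5085·cos 23.233°/cos 23.34396° = 95.588148
action lengths: √(r_a1²−r_b1²) = 30.520980, √(r_a2²−r_b2²) = 19.938417
base pitch p_b = π·m·cos α = 8.230368
CR = (30.520980 + 19.938417 − 95.588148·sin 23.34396°)/8.230368 = 1.528800
contact ratio ≈ 1.5288

1.5288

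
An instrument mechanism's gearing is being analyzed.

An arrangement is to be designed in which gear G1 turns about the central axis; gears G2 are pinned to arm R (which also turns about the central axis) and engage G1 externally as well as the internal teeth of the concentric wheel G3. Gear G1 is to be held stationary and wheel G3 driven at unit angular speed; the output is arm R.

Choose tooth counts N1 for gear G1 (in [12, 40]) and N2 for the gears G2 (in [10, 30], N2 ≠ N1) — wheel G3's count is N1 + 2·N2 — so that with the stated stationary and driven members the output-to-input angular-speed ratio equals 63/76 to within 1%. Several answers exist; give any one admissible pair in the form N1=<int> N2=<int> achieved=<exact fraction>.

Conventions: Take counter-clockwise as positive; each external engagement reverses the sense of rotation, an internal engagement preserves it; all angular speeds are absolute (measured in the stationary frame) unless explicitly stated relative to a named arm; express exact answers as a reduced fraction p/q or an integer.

N1=13 N2=25 achieved=63/76

design class (target 63/76): planetary set
Willis with ω_sun = 0: ω_arm/ω_ring = N3/(N1+N3); set equal to 63/76  ⇒  N3/N1 = (63/76)/(1 − 63/76) = 63/13
N3 = N1 + 2·N2  ⇒  N2/N1 = (N3/N1 − 1)/2 = (63/13 − 1)/2 = 25/13
smallest multiple with N1 ≥ 12 and N2 ≥ 10: k = 1  ⇒  N1 = 1·13 = 13, N2 = 1·25 = 25 (N1 ≤ 40, N2 ≤ 30, N2 ≠ N1 ✓), N3 = 13 + 2·25 = 63
check: N3/(N1+N3) with N1 = 13, N3 = 63 gives 63/76; |achieved − target| = 0 ≤ 63/7600 ✓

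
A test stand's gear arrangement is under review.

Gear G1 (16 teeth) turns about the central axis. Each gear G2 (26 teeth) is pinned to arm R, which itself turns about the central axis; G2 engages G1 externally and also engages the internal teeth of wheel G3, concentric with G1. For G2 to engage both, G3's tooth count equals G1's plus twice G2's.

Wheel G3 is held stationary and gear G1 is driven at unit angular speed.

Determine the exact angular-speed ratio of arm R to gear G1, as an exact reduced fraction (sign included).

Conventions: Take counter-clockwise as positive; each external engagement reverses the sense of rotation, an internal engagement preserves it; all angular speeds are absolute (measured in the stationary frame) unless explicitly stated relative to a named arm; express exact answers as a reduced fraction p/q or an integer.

planetary set (16T centre, 26T on arm, 68T internal) — Willis relation
ring teeth: 16 + 2·26 = 68
16(ω_sun−ω_arm) = −68(ω_ring−ω_arm),  ω_ring = 0, ω_sun = 1
16(1−ω_arm) = −68(0−ω_arm)  ⇒  84·ω_arm = 16  ⇒  ω_arm = 4/21
ω_out/ω_in = 4/21

4/21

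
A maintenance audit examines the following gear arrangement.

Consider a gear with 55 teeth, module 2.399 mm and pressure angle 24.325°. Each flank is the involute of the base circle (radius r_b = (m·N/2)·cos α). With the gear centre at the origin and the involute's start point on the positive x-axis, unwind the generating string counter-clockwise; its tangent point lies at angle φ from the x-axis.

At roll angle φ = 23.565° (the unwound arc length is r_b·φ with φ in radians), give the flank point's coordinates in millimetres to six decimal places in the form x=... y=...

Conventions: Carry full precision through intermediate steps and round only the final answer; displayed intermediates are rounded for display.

x=64.987186 y=1.370682

single-mesh involute tooth geometry (55T wheel at module 2.399)
pitch radius r_p = m·N/2 = 2.399·55/2 = 65.972500
base radius r_b = r_p·cos α = 65.972500·cos 24.325° = 60.115701
roll angle φ = 23.565° = 0.41128684 rad
x = r_b·(cos φ + φ·sin φ) = 64.987186
y = r_b·(sin φ − φ·cos φ) = 1.370682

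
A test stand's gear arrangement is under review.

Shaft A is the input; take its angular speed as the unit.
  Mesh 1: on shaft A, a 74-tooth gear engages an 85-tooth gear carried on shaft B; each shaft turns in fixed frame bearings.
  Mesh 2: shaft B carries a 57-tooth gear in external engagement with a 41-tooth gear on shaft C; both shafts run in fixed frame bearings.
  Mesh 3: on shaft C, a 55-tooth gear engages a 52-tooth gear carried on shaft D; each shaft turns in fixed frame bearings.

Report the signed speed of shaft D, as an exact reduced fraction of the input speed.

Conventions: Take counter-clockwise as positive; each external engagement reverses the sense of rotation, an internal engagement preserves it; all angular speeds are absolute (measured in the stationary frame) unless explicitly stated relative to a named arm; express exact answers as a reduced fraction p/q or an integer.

-23199/18122

3-mesh fixed-axis compound train (all bearings frame-fixed)
mesh 1 [74T→85T]: |ω|/ω_in = 1×74/85 = 74/85, sense flips to −
mesh 2 [57T→41T]: |ω|/ω_in = (74/85)×57/41 = 4218/3485, sense flips to +
mesh 3 [55T→52T]: |ω|/ω_in = (4218/3485)×55/52 = 23199/18122, sense flips to −
signed output speed (× input speed) = -23199/18122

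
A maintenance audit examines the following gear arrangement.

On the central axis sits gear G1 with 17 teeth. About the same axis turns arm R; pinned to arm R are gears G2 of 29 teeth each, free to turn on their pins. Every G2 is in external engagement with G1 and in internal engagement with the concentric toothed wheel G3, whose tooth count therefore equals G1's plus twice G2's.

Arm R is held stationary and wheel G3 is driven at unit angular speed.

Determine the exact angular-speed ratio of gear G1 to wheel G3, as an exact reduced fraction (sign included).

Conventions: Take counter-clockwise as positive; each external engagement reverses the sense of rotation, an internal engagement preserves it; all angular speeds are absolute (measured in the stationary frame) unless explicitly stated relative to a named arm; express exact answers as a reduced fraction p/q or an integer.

recognized (axles ride arm R): planetary set, 17/29/75 teeth
ring teeth: 17 + 2·29 = 75
17(ω_sun−ω_arm) = −75(ω_ring−ω_arm),  ω_arm = 0, ω_ring = 1
ω_sun = 0 − (75/17)(1−0) = -75/17
ω_out/ω_in = -75/17

-75/17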